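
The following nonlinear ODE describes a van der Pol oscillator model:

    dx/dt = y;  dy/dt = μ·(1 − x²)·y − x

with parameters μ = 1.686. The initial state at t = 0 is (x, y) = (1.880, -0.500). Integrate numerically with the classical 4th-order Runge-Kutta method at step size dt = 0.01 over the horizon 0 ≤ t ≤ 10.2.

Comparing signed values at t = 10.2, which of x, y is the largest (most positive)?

largest component: y

t=0.000: state=(1.880, -0.500)
step 1 (dt=0.01): k1=(-0.500, 0.256), k2=(-0.499, 0.246), k3=(-0.499, 0.246), k4=(-0.498, 0.235); state += dt/6·(k1+2k2+2k3+k4)
t=0.010: state=(1.875, -0.498)
t=0.020: state=(1.870, -0.495)
t=0.030: state=(1.865, -0.493)
continuing one RK4 step at a time; state shown every 50 steps (Δt=0.5):
t=0.500: state=(1.635, -0.514)
t=1.000: state=(1.346, -0.663)
t=1.500: state=(0.938, -1.023)
t=2.000: state=(0.208, -2.104)
t=2.500: state=(-1.279, -3.191)
t=3.000: state=(-2.015, -0.119)
t=3.500: state=(-1.909, 0.365)
t=4.000: state=(-1.699, 0.470)
t=4.500: state=(-1.434, 0.603)
t=5.000: state=(-1.073, 0.881)
t=5.500: state=(-0.475, 1.657)
t=6.000: state=(0.795, 3.416)
t=6.500: state=(1.962, 0.664)
t=7.000: state=(1.958, -0.313)
t=7.500: state=(1.764, -0.441)
t=8.000: state=(1.517, -0.556)
t=8.500: state=(1.191, -0.775)
t=9.000: state=(0.688, -1.338)
t=9.500: state=(-0.333, -2.979)
t=10.000: state=(-1.805, -1.612)
t=10.200: state=(-1.993, -0.403)
compare at T: x=-1.993, y=-0.403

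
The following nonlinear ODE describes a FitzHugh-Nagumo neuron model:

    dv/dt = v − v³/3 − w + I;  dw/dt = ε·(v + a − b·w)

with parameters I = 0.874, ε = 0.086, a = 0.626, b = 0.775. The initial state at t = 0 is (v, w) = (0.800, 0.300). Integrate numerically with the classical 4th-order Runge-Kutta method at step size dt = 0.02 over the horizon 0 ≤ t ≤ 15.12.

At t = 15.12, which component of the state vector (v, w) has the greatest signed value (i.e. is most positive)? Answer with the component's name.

largest component: w

t=0.000: state=(0.800, 0.300)
step 1 (dt=0.02): k1=(1.203, 0.103), k2=(1.207, 0.104), k3=(1.207, 0.104), k4=(1.209, 0.105); state += dt/6·(k1+2k2+2k3+k4)
t=0.020: state=(0.824, 0.302)
t=0.040: state=(0.848, 0.304)
t=0.060: state=(0.873, 0.306)
continuing one RK4 step at a time; state shown every 25 steps (Δt=0.5):
t=0.500: state=(1.384, 0.363)
t=1.000: state=(1.739, 0.445)
t=1.500: state=(1.849, 0.533)
t=2.000: state=(1.858, 0.621)
t=2.500: state=(1.835, 0.705)
t=3.000: state=(1.804, 0.786)
t=3.500: state=(1.771, 0.862)
t=4.000: state=(1.737, 0.934)
t=4.500: state=(1.702, 1.003)
t=5.000: state=(1.667, 1.068)
t=5.500: state=(1.631, 1.129)
t=6.000: state=(1.596, 1.187)
t=6.500: state=(1.560, 1.241)
t=7.000: state=(1.524, 1.292)
t=7.500: state=(1.487, 1.340)
t=8.000: state=(1.449, 1.384)
t=8.500: state=(1.411, 1.426)
t=9.000: state=(1.372, 1.464)
t=9.500: state=(1.332, 1.500)
t=10.000: state=(1.290, 1.533)
t=10.500: state=(1.247, 1.563)
t=11.000: state=(1.202, 1.590)
t=11.500: state=(1.154, 1.614)
t=12.000: state=(1.103, 1.635)
t=12.500: state=(1.048, 1.654)
t=13.000: state=(0.987, 1.669)
t=13.500: state=(0.919, 1.681)
t=14.000: state=(0.839, 1.690)
t=14.500: state=(0.743, 1.694)
t=15.000: state=(0.621, 1.694)
t=15.120: state=(0.586, 1.693)
compare at T: v=0.586, w=1.693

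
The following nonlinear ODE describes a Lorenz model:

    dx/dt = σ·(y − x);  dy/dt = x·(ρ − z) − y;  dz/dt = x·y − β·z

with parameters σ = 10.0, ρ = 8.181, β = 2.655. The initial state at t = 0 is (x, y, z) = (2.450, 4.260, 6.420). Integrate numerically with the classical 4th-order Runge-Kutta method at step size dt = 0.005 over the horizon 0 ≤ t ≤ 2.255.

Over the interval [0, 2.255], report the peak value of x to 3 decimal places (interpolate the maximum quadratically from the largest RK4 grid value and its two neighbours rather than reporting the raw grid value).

max x = 4.957

t=0.000: state=(2.450, 4.260, 6.420)
step 1 (dt=0.005): k1=(18.100, 0.054, -6.608), k2=(17.649, 0.175, -6.371), k3=(17.663, 0.171, -6.377), k4=(17.225, 0.290, -6.145); state += dt/6·(k1+2k2+2k3+k4)
t=0.005: state=(2.538, 4.261, 6.388)
t=0.010: state=(2.622, 4.263, 6.359)
t=0.015: state=(2.702, 4.266, 6.331)
continuing one RK4 step at a time; state shown every 20 steps (Δt=0.1):
t=0.100: state=(3.647, 4.444, 6.125)
t=0.200: state=(4.272, 4.775, 6.319)
t=0.300: state=(4.689, 5.020, 6.791)
t=0.400: state=(4.921, 5.048, 7.351)
t=0.500: state=(4.937, 4.844, 7.791)
t=0.600: state=(4.758, 4.511, 7.969)
t=0.700: state=(4.479, 4.188, 7.869)
t=0.800: state=(4.209, 3.973, 7.582)
t=0.900: state=(4.025, 3.899, 7.228)
t=1.000: state=(3.959, 3.952, 6.912)
t=1.100: state=(4.005, 4.100, 6.705)
t=1.200: state=(4.137, 4.298, 6.643)
t=1.300: state=(4.313, 4.495, 6.729)
t=1.400: state=(4.484, 4.635, 6.930)
t=1.500: state=(4.602, 4.681, 7.180)
t=1.600: state=(4.636, 4.625, 7.399)
t=1.700: state=(4.584, 4.496, 7.523)
t=1.800: state=(4.473, 4.347, 7.526)
t=1.900: state=(4.347, 4.226, 7.428)
t=2.000: state=(4.244, 4.162, 7.274)
t=2.100: state=(4.189, 4.163, 7.115)
t=2.200: state=(4.190, 4.217, 6.995)
t=2.255: state=(4.212, 4.263, 6.956)
largest grid value and its neighbours: x(0.450)=4.95656, x(0.455)=4.95700, x(0.460)=4.95688
parabola through these three points peaks at t≈0.456 with x≈4.95702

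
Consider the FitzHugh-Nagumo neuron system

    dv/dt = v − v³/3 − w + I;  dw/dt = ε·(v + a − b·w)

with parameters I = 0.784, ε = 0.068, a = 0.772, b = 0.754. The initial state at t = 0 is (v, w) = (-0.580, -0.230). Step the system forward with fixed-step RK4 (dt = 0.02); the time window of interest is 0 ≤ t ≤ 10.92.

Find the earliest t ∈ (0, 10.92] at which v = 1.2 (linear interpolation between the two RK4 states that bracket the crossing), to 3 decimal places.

t=0.000: state=(-0.580, -0.230)
step 1 (dt=0.02): k1=(0.499, 0.025), k2=(0.502, 0.025), k3=(0.502, 0.025), k4=(0.505, 0.026); state += dt/6·(k1+2k2+2k3+k4)
t=0.020: state=(-0.570, -0.229)
t=0.040: state=(-0.560, -0.229)
t=0.060: state=(-0.549, -0.228)
continuing one RK4 step at a time; state shown every 25 steps (Δt=0.5):
t=0.500: state=(-0.281, -0.213)
t=1.000: state=(0.177, -0.184)
t=1.500: state=(0.870, -0.136)
t=1.700: state=(1.183, -0.111)
next step: t=1.720: state=(1.214, -0.108) — v has crossed 1.2
linear interpolation between t=1.700 (1.18343) and t=1.720 (1.21379) → t≈1.711

t = 1.711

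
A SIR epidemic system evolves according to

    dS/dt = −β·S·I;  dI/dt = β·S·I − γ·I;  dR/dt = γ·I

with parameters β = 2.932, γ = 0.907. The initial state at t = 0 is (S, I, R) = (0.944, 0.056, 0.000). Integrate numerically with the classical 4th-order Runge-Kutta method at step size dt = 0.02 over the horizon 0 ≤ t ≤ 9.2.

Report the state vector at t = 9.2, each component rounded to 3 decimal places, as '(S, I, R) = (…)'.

t=0.000: state=(0.944, 0.056, 0.000)
step 1 (dt=0.02): k1=(-0.155, 0.104, 0.051), k2=(-0.158, 0.106, 0.052), k3=(-0.158, 0.106, 0.052), k4=(-0.160, 0.108, 0.053); state += dt/6·(k1+2k2+2k3+k4)
t=0.020: state=(0.941, 0.058, 0.001)
t=0.040: state=(0.938, 0.060, 0.002)
t=0.060: state=(0.934, 0.063, 0.003)
continuing one RK4 step at a time; state shown every 25 steps (Δt=0.5):
t=0.500: state=(0.828, 0.132, 0.041)
t=1.000: state=(0.629, 0.245, 0.126)
t=1.500: state=(0.408, 0.332, 0.259)
t=2.000: state=(0.247, 0.338, 0.414)
t=2.500: state=(0.156, 0.287, 0.557)
t=3.000: state=(0.107, 0.220, 0.672)
t=3.500: state=(0.081, 0.160, 0.758)
t=4.000: state=(0.067, 0.113, 0.820)
t=4.500: state=(0.058, 0.079, 0.863)
t=5.000: state=(0.053, 0.054, 0.893)
t=5.500: state=(0.049, 0.037, 0.914)
t=6.000: state=(0.047, 0.025, 0.928)
t=6.500: state=(0.046, 0.017, 0.937)
t=7.000: state=(0.045, 0.012, 0.944)
t=7.500: state=(0.044, 0.008, 0.948)
t=8.000: state=(0.044, 0.005, 0.951)
t=8.500: state=(0.043, 0.004, 0.953)
t=9.000: state=(0.043, 0.002, 0.954)
t=9.200: state=(0.043, 0.002, 0.955)

(S, I, R) = (0.043, 0.002, 0.955)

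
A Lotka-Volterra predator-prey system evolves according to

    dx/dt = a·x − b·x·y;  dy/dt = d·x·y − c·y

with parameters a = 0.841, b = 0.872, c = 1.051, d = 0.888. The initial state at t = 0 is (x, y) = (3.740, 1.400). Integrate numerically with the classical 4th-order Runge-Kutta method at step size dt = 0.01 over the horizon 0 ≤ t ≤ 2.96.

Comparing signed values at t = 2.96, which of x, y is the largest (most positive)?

t=0.000: state=(3.740, 1.400)
step 1 (dt=0.01): k1=(-1.420, 3.178), k2=(-1.469, 3.205), k3=(-1.470, 3.205), k4=(-1.519, 3.232); state += dt/6·(k1+2k2+2k3+k4)
t=0.010: state=(3.725, 1.432)
t=0.020: state=(3.710, 1.465)
t=0.030: state=(3.693, 1.498)
continuing one RK4 step at a time; state shown every 10 steps (Δt=0.1):
t=0.100: state=(3.548, 1.743)
t=0.200: state=(3.261, 2.125)
t=0.300: state=(2.898, 2.515)
t=0.400: state=(2.491, 2.877)
t=0.500: state=(2.080, 3.172)
t=0.600: state=(1.699, 3.376)
t=0.700: state=(1.370, 3.482)
t=0.800: state=(1.098, 3.496)
t=0.900: state=(0.883, 3.435)
t=1.000: state=(0.715, 3.319)
t=1.100: state=(0.586, 3.164)
t=1.200: state=(0.487, 2.987)
t=1.300: state=(0.412, 2.798)
t=1.400: state=(0.354, 2.606)
t=1.500: state=(0.309, 2.416)
t=1.600: state=(0.275, 2.232)
t=1.700: state=(0.248, 2.056)
t=1.800: state=(0.227, 1.891)
t=1.900: state=(0.211, 1.735)
t=2.000: state=(0.198, 1.591)
t=2.100: state=(0.189, 1.457)
t=2.200: state=(0.182, 1.333)
t=2.300: state=(0.177, 1.220)
t=2.400: state=(0.174, 1.115)
t=2.500: state=(0.173, 1.020)
t=2.600: state=(0.172, 0.932)
t=2.700: state=(0.174, 0.852)
t=2.800: state=(0.176, 0.779)
t=2.900: state=(0.179, 0.712)
t=2.960: state=(0.182, 0.675)
compare at T: x=0.182, y=0.675

largest component: y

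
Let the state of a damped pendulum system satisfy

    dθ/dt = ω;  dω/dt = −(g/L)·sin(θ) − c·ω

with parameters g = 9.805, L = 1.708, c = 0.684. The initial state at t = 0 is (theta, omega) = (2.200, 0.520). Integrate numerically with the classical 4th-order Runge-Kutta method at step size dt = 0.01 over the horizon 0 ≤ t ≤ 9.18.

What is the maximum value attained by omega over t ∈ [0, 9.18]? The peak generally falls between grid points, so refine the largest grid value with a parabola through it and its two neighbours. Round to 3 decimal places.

t=0.000: state=(2.200, 0.520)
step 1 (dt=0.01): k1=(0.520, -4.997), k2=(0.495, -4.971), k3=(0.495, -4.972), k4=(0.470, -4.946); state += dt/6·(k1+2k2+2k3+k4)
t=0.010: state=(2.205, 0.470)
t=0.020: state=(2.209, 0.421)
t=0.030: state=(2.213, 0.372)
continuing one RK4 step at a time; state shown every 50 steps (Δt=0.5):
t=0.500: state=(1.897, -1.680)
t=1.000: state=(0.573, -3.343)
t=1.500: state=(-0.857, -1.816)
t=2.000: state=(-1.072, 0.852)
t=2.500: state=(-0.240, 2.097)
t=3.000: state=(0.589, 0.903)
t=3.500: state=(0.577, -0.842)
t=4.000: state=(-0.022, -1.254)
t=4.500: state=(-0.424, -0.226)
t=5.000: state=(-0.263, 0.739)
t=5.500: state=(0.130, 0.648)
t=6.000: state=(0.270, -0.109)
t=6.500: state=(0.081, -0.531)
t=7.000: state=(-0.140, -0.262)
t=7.500: state=(-0.147, 0.210)
t=8.000: state=(0.006, 0.320)
t=8.500: state=(0.108, 0.054)
t=9.000: state=(0.064, -0.193)
t=9.180: state=(0.027, -0.215)
largest grid value and its neighbours: omega(2.480)=2.09572, omega(2.490)=2.09677, omega(2.500)=2.09665
parabola through these three points peaks at t≈2.494 with omega≈2.09686

max omega = 2.097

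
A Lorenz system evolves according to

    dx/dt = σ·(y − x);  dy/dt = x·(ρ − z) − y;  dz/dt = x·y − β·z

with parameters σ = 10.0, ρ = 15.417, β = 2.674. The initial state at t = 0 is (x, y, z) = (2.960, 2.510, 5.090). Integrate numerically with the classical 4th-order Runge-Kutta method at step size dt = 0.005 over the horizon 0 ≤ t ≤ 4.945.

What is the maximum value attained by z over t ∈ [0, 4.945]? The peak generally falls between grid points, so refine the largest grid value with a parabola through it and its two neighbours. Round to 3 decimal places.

t=0.000: state=(2.960, 2.510, 5.090)
step 1 (dt=0.005): k1=(-4.500, 28.058, -6.181), k2=(-3.686, 27.917, -5.961), k3=(-3.710, 27.937, -5.958), k4=(-2.918, 27.814, -5.737); state += dt/6·(k1+2k2+2k3+k4)
t=0.005: state=(2.941, 2.650, 5.060)
t=0.010: state=(2.931, 2.788, 5.033)
t=0.015: state=(2.927, 2.926, 5.007)
continuing one RK4 step at a time; state shown every 40 steps (Δt=0.2):
t=0.200: state=(6.177, 9.308, 7.077)
t=0.400: state=(10.573, 9.280, 20.575)
t=0.600: state=(3.821, 1.122, 16.751)
t=0.800: state=(1.653, 1.662, 10.219)
t=1.000: state=(2.879, 4.135, 6.942)
t=1.200: state=(7.146, 10.018, 9.826)
t=1.400: state=(9.351, 7.247, 20.208)
t=1.600: state=(3.755, 1.926, 15.487)
t=1.800: state=(2.632, 3.014, 10.060)
t=2.000: state=(4.841, 6.699, 8.649)
t=2.200: state=(8.944, 10.145, 15.466)
t=2.400: state=(6.573, 4.030, 18.280)
t=2.600: state=(3.428, 3.001, 12.834)
t=2.800: state=(4.255, 5.405, 9.850)
t=3.000: state=(7.514, 9.185, 12.904)
t=3.200: state=(7.816, 6.229, 18.150)
t=3.400: state=(4.506, 3.520, 14.628)
t=3.600: state=(4.311, 4.979, 11.190)
t=3.800: state=(6.666, 8.099, 12.298)
t=4.000: state=(7.905, 7.246, 17.029)
t=4.200: state=(5.377, 4.240, 15.506)
t=4.400: state=(4.593, 4.916, 12.267)
t=4.600: state=(6.236, 7.365, 12.387)
t=4.800: state=(7.625, 7.476, 16.035)
t=4.945: state=(6.529, 5.422, 16.388)
largest grid value and its neighbours: z(0.445)=21.57800, z(0.450)=21.57854, z(0.455)=21.55928
parabola through these three points peaks at t≈0.448 with z≈21.58075

max z = 21.581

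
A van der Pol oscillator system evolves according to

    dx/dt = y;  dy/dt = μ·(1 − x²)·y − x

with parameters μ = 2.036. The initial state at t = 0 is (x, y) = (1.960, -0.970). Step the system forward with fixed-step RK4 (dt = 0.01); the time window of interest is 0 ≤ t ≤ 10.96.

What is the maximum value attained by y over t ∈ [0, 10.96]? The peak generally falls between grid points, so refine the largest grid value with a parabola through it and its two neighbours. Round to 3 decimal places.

t=0.000: state=(1.960, -0.970)
step 1 (dt=0.01): k1=(-0.970, 3.652), k2=(-0.952, 3.514), k3=(-0.952, 3.519), k4=(-0.935, 3.387); state += dt/6·(k1+2k2+2k3+k4)
t=0.010: state=(1.950, -0.935)
t=0.020: state=(1.941, -0.902)
t=0.030: state=(1.932, -0.872)
continuing one RK4 step at a time; state shown every 50 steps (Δt=0.5):
t=0.500: state=(1.661, -0.475)
t=1.000: state=(1.411, -0.551)
t=1.500: state=(1.083, -0.802)
t=2.000: state=(0.526, -1.591)
t=2.500: state=(-0.806, -3.830)
t=3.000: state=(-1.995, -0.431)
t=3.500: state=(-1.949, 0.296)
t=4.000: state=(-1.779, 0.374)
t=4.500: state=(-1.574, 0.455)
t=5.000: state=(-1.314, 0.603)
t=5.500: state=(-0.938, 0.959)
t=6.000: state=(-0.221, 2.181)
t=6.500: state=(1.413, 3.321)
t=7.000: state=(2.019, -0.050)
t=7.500: state=(1.897, -0.329)
t=8.000: state=(1.716, -0.396)
t=8.500: state=(1.496, -0.492)
t=9.000: state=(1.208, -0.683)
t=9.500: state=(0.762, -1.198)
t=10.000: state=(-0.206, -3.039)
t=10.500: state=(-1.827, -1.670)
t=10.960: state=(-2.003, 0.198)
largest grid value and its neighbours: y(6.360)=3.85740, y(6.370)=3.86105, y(6.380)=3.85864
parabola through these three points peaks at t≈6.371 with y≈3.86108

max y = 3.861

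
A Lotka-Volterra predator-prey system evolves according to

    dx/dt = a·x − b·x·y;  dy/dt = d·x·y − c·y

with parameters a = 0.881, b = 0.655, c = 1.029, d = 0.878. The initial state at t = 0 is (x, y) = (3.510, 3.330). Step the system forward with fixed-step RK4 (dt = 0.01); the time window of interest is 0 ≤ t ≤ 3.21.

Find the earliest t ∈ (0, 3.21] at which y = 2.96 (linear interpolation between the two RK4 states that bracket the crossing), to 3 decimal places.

t=0.000: state=(3.510, 3.330)
step 1 (dt=0.01): k1=(-4.564, 6.836), k2=(-4.612, 6.839), k3=(-4.612, 6.838), k4=(-4.659, 6.839); state += dt/6·(k1+2k2+2k3+k4)
t=0.010: state=(3.464, 3.398)
t=0.020: state=(3.417, 3.467)
t=0.030: state=(3.369, 3.535)
continuing one RK4 step at a time; state shown every 20 steps (Δt=0.2):
t=0.200: state=(2.482, 4.597)
t=0.400: state=(1.536, 5.304)
t=0.600: state=(0.907, 5.325)
t=0.800: state=(0.552, 4.911)
t=1.000: state=(0.359, 4.323)
t=1.200: state=(0.253, 3.710)
t=1.400: state=(0.193, 3.139)
t=1.460: state=(0.180, 2.980)
next step: t=1.470: state=(0.178, 2.954) — y has crossed 2.96
linear interpolation between t=1.460 (2.98001) and t=1.470 (2.95415) → t≈1.468

t = 1.468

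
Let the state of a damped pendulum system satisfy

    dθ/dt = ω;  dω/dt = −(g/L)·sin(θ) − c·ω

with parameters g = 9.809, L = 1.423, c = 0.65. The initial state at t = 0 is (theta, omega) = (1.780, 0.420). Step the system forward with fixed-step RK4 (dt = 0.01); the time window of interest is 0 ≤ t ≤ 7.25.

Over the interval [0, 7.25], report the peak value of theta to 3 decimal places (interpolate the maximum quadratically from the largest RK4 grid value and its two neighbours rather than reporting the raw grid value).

t=0.000: state=(1.780, 0.420)
step 1 (dt=0.01): k1=(0.420, -7.016), k2=(0.385, -6.990), k3=(0.385, -6.990), k4=(0.350, -6.965); state += dt/6·(k1+2k2+2k3+k4)
t=0.010: state=(1.784, 0.350)
t=0.020: state=(1.787, 0.281)
t=0.030: state=(1.789, 0.212)
continuing one RK4 step at a time; state shown every 25 steps (Δt=0.25):
t=0.250: state=(1.677, -1.204)
t=0.500: state=(1.196, -2.589)
t=0.750: state=(0.435, -3.336)
t=1.000: state=(-0.366, -2.856)
t=1.250: state=(-0.914, -1.443)
t=1.500: state=(-1.075, 0.135)
t=1.750: state=(-0.869, 1.448)
t=2.000: state=(-0.400, 2.176)
t=2.250: state=(0.145, 2.033)
t=2.500: state=(0.554, 1.151)
t=2.750: state=(0.700, 0.014)
t=3.000: state=(0.575, -0.958)
t=3.250: state=(0.260, -1.465)
t=3.500: state=(-0.106, -1.356)
t=3.750: state=(-0.376, -0.749)
t=4.000: state=(-0.465, 0.038)
t=4.250: state=(-0.368, 0.694)
t=4.500: state=(-0.148, 1.000)
t=4.750: state=(0.096, 0.882)
t=5.000: state=(0.266, 0.446)
t=5.250: state=(0.310, -0.091)
t=5.500: state=(0.230, -0.514)
t=5.750: state=(0.075, -0.681)
t=6.000: state=(-0.086, -0.562)
t=6.250: state=(-0.190, -0.247)
t=6.500: state=(-0.206, 0.115)
t=6.750: state=(-0.141, 0.379)
t=7.000: state=(-0.032, 0.459)
t=7.250: state=(0.073, 0.352)
largest grid value and its neighbours: theta(0.050)=1.79233, theta(0.060)=1.79275, theta(0.070)=1.79249
parabola through these three points peaks at t≈0.061 with theta≈1.79276

max theta = 1.793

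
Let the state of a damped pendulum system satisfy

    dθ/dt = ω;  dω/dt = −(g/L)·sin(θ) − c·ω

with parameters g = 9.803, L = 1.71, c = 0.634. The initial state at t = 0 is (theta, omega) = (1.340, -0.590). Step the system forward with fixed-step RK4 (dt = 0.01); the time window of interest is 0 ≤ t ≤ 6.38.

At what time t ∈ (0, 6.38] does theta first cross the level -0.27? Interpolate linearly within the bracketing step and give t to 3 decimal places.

t=0.000: state=(1.340, -0.590)
step 1 (dt=0.01): k1=(-0.590, -5.207), k2=(-0.616, -5.186), k3=(-0.616, -5.186), k4=(-0.642, -5.166); state += dt/6·(k1+2k2+2k3+k4)
t=0.010: state=(1.334, -0.642)
t=0.020: state=(1.327, -0.693)
t=0.030: state=(1.320, -0.744)
continuing one RK4 step at a time; state shown every 25 steps (Δt=0.25):
t=0.250: state=(1.042, -1.739)
t=0.500: state=(0.510, -2.408)
t=0.750: state=(-0.097, -2.310)
t=0.820: state=(-0.253, -2.140)
next step: t=0.830: state=(-0.274, -2.112) — theta has crossed -0.27
linear interpolation between t=0.820 (-0.25315) and t=0.830 (-0.27441) → t≈0.828

t = 0.828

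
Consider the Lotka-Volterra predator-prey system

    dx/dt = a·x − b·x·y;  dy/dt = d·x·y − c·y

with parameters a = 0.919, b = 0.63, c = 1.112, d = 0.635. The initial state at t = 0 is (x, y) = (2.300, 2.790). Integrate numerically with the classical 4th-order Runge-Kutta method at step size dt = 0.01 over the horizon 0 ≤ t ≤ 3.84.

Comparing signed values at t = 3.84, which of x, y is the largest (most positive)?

t=0.000: state=(2.300, 2.790)
step 1 (dt=0.01): k1=(-1.929, 0.972), k2=(-1.928, 0.957), k3=(-1.928, 0.957), k4=(-1.927, 0.941); state += dt/6·(k1+2k2+2k3+k4)
t=0.010: state=(2.281, 2.800)
t=0.020: state=(2.261, 2.809)
t=0.030: state=(2.242, 2.818)
continuing one RK4 step at a time; state shown every 20 steps (Δt=0.2):
t=0.200: state=(1.926, 2.920)
t=0.400: state=(1.600, 2.923)
t=0.600: state=(1.338, 2.818)
t=0.800: state=(1.140, 2.639)
t=1.000: state=(0.996, 2.418)
t=1.200: state=(0.895, 2.182)
t=1.400: state=(0.830, 1.948)
t=1.600: state=(0.791, 1.729)
t=1.800: state=(0.774, 1.528)
t=2.000: state=(0.777, 1.350)
t=2.200: state=(0.795, 1.194)
t=2.400: state=(0.829, 1.060)
t=2.600: state=(0.879, 0.945)
t=2.800: state=(0.943, 0.849)
t=3.000: state=(1.024, 0.770)
t=3.200: state=(1.121, 0.707)
t=3.400: state=(1.237, 0.657)
t=3.600: state=(1.371, 0.621)
t=3.800: state=(1.527, 0.597)
t=3.840: state=(1.560, 0.594)
compare at T: x=1.560, y=0.594

largest component: x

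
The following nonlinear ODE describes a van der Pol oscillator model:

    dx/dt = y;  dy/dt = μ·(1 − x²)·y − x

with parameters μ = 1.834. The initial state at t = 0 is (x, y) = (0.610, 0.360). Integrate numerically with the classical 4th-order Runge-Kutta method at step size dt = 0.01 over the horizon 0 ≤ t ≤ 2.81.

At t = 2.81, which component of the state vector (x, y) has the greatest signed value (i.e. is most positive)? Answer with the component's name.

t=0.000: state=(0.610, 0.360)
step 1 (dt=0.01): k1=(0.360, -0.195), k2=(0.359, -0.200), k3=(0.359, -0.200), k4=(0.358, -0.204); state += dt/6·(k1+2k2+2k3+k4)
t=0.010: state=(0.614, 0.358)
t=0.020: state=(0.617, 0.356)
t=0.030: state=(0.621, 0.354)
continuing one RK4 step at a time; state shown every 10 steps (Δt=0.1):
t=0.100: state=(0.645, 0.336)
t=0.200: state=(0.677, 0.303)
t=0.300: state=(0.705, 0.261)
t=0.400: state=(0.729, 0.210)
t=0.500: state=(0.747, 0.152)
t=0.600: state=(0.759, 0.086)
t=0.700: state=(0.764, 0.013)
t=0.800: state=(0.761, -0.065)
t=0.900: state=(0.751, -0.149)
t=1.000: state=(0.731, -0.239)
t=1.100: state=(0.703, -0.337)
t=1.200: state=(0.664, -0.443)
t=1.300: state=(0.614, -0.561)
t=1.400: state=(0.551, -0.696)
t=1.500: state=(0.474, -0.851)
t=1.600: state=(0.380, -1.035)
t=1.700: state=(0.266, -1.255)
t=1.800: state=(0.127, -1.518)
t=1.900: state=(-0.040, -1.827)
t=2.000: state=(-0.239, -2.172)
t=2.100: state=(-0.474, -2.510)
t=2.200: state=(-0.738, -2.753)
t=2.300: state=(-1.017, -2.780)
t=2.400: state=(-1.284, -2.503)
t=2.500: state=(-1.509, -1.969)
t=2.600: state=(-1.675, -1.343)
t=2.700: state=(-1.780, -0.786)
t=2.800: state=(-1.837, -0.369)
t=2.810: state=(-1.840, -0.336)
compare at T: x=-1.840, y=-0.336

largest component: y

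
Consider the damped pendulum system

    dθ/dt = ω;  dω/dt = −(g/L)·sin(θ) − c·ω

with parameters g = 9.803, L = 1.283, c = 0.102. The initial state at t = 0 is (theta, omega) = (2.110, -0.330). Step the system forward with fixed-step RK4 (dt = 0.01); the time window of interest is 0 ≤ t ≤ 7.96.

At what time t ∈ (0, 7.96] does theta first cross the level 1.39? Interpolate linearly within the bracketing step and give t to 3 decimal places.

t = 0.413

t=0.000: state=(2.110, -0.330)
step 1 (dt=0.01): k1=(-0.330, -6.523), k2=(-0.363, -6.526), k3=(-0.363, -6.527), k4=(-0.395, -6.530); state += dt/6·(k1+2k2+2k3+k4)
t=0.010: state=(2.106, -0.395)
t=0.020: state=(2.102, -0.461)
t=0.030: state=(2.097, -0.526)
t=0.410: state=(1.400, -3.200)
next step: t=0.420: state=(1.368, -3.272) — theta has crossed 1.39
linear interpolation between t=0.410 (1.40018) and t=0.420 (1.36782) → t≈0.413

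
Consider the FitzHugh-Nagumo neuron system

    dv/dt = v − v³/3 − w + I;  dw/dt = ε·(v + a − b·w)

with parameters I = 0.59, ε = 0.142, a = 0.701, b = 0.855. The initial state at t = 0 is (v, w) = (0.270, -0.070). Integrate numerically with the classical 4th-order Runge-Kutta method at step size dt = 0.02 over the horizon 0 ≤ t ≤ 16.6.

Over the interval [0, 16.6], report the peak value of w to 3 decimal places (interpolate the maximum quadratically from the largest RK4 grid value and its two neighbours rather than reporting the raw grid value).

t=0.000: state=(0.270, -0.070)
step 1 (dt=0.02): k1=(0.923, 0.146), k2=(0.931, 0.148), k3=(0.931, 0.148), k4=(0.938, 0.149); state += dt/6·(k1+2k2+2k3+k4)
t=0.020: state=(0.289, -0.067)
t=0.040: state=(0.308, -0.064)
t=0.060: state=(0.327, -0.061)
continuing one RK4 step at a time; state shown every 50 steps (Δt=1):
t=1.000: state=(1.381, 0.143)
t=2.000: state=(1.787, 0.443)
t=3.000: state=(1.722, 0.722)
t=4.000: state=(1.599, 0.955)
t=5.000: state=(1.465, 1.145)
t=6.000: state=(1.321, 1.294)
t=7.000: state=(1.159, 1.405)
t=8.000: state=(0.962, 1.481)
t=9.000: state=(0.685, 1.516)
t=10.000: state=(0.186, 1.498)
t=11.000: state=(-0.937, 1.378)
t=12.000: state=(-1.854, 1.111)
t=13.000: state=(-1.873, 0.825)
t=14.000: state=(-1.777, 0.581)
t=15.000: state=(-1.674, 0.377)
t=16.000: state=(-1.572, 0.211)
t=16.600: state=(-1.511, 0.127)
largest grid value and its neighbours: w(9.220)=1.51772, w(9.240)=1.51773, w(9.260)=1.51771
parabola through these three points peaks at t≈9.237 with w≈1.51773

max w = 1.518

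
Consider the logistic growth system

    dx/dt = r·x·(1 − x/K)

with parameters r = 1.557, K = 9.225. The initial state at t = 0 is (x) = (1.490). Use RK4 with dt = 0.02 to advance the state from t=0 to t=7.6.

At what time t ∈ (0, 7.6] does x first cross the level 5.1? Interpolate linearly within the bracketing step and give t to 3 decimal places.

t = 1.194

t=0.000: state=(1.490)
step 1 (dt=0.02): k1=(1.945), k2=(1.966), k3=(1.966), k4=(1.986); state += dt/6·(k1+2k2+2k3+k4)
t=0.020: state=(1.529)
t=0.040: state=(1.569)
t=0.060: state=(1.610)
continuing one RK4 step at a time; state shown every 25 steps (Δt=0.5):
t=0.500: state=(2.727)
t=1.000: state=(4.405)
t=1.180: state=(5.050)
next step: t=1.200: state=(5.121) — x has crossed 5.1
linear interpolation between t=1.180 (5.05002) and t=1.200 (5.12108) → t≈1.194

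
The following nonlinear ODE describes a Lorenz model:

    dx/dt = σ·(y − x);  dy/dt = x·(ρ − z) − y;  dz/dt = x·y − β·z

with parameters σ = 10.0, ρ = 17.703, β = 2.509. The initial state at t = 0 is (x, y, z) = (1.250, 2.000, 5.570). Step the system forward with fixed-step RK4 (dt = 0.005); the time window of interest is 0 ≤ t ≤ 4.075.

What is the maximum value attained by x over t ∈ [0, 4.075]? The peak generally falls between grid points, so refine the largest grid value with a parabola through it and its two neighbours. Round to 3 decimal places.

max x = 12.194

t=0.000: state=(1.250, 2.000, 5.570)
step 1 (dt=0.005): k1=(7.500, 13.166, -11.475), k2=(7.642, 13.397, -11.324), k3=(7.644, 13.400, -11.323), k4=(7.788, 13.636, -11.170); state += dt/6·(k1+2k2+2k3+k4)
t=0.005: state=(1.288, 2.067, 5.513)
t=0.010: state=(1.328, 2.136, 5.458)
t=0.015: state=(1.369, 2.208, 5.405)
continuing one RK4 step at a time; state shown every 40 steps (Δt=0.2):
t=0.200: state=(4.584, 7.609, 5.491)
t=0.400: state=(12.073, 13.417, 21.378)
t=0.600: state=(4.343, -0.143, 21.194)
t=0.800: state=(0.266, -0.252, 12.736)
t=1.000: state=(-0.141, -0.242, 7.711)
t=1.200: state=(-0.498, -0.825, 4.694)
t=1.400: state=(-2.010, -3.472, 3.239)
t=1.600: state=(-8.211, -13.164, 8.766)
t=1.800: state=(-10.343, -4.505, 26.928)
t=2.000: state=(-0.783, 1.231, 16.741)
t=2.200: state=(0.974, 1.464, 10.215)
t=2.400: state=(2.678, 4.173, 6.959)
t=2.600: state=(8.135, 11.965, 11.389)
t=2.800: state=(9.612, 5.562, 24.595)
t=3.000: state=(2.298, 0.573, 16.617)
t=3.200: state=(1.333, 1.628, 10.292)
t=3.400: state=(3.140, 4.841, 7.306)
t=3.600: state=(8.921, 12.503, 13.307)
t=3.800: state=(8.599, 4.272, 23.940)
t=4.000: state=(2.162, 0.868, 15.764)
t=4.075: state=(1.577, 1.226, 13.186)
largest grid value and its neighbours: x(0.415)=12.19118, x(0.420)=12.19240, x(0.425)=12.17382
parabola through these three points peaks at t≈0.418 with x≈12.19430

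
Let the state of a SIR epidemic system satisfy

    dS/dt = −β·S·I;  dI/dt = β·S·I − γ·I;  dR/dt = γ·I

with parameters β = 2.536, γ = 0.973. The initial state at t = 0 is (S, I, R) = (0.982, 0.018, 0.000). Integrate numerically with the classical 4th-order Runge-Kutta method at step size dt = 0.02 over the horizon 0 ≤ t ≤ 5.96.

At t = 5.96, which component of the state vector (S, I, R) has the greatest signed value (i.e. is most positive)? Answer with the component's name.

t=0.000: state=(0.982, 0.018, 0.000)
step 1 (dt=0.02): k1=(-0.045, 0.027, 0.018), k2=(-0.045, 0.028, 0.018), k3=(-0.045, 0.028, 0.018), k4=(-0.046, 0.028, 0.018); state += dt/6·(k1+2k2+2k3+k4)
t=0.020: state=(0.981, 0.019, 0.000)
t=0.040: state=(0.980, 0.019, 0.001)
t=0.060: state=(0.979, 0.020, 0.001)
continuing one RK4 step at a time; state shown every 10 steps (Δt=0.2):
t=0.200: state=(0.972, 0.024, 0.004)
t=0.400: state=(0.958, 0.033, 0.010)
t=0.600: state=(0.940, 0.044, 0.017)
t=0.800: state=(0.916, 0.057, 0.027)
t=1.000: state=(0.886, 0.075, 0.040)
t=1.200: state=(0.849, 0.095, 0.056)
t=1.400: state=(0.804, 0.119, 0.077)
t=1.600: state=(0.752, 0.146, 0.103)
t=1.800: state=(0.693, 0.173, 0.134)
t=2.000: state=(0.631, 0.199, 0.170)
t=2.200: state=(0.567, 0.222, 0.211)
t=2.400: state=(0.504, 0.240, 0.256)
t=2.600: state=(0.445, 0.251, 0.304)
t=2.800: state=(0.391, 0.256, 0.354)
t=3.000: state=(0.343, 0.253, 0.403)
t=3.200: state=(0.302, 0.246, 0.452)
t=3.400: state=(0.268, 0.234, 0.499)
t=3.600: state=(0.239, 0.219, 0.543)
t=3.800: state=(0.215, 0.202, 0.584)
t=4.000: state=(0.195, 0.184, 0.621)
t=4.200: state=(0.178, 0.167, 0.655)
t=4.400: state=(0.164, 0.150, 0.686)
t=4.600: state=(0.153, 0.134, 0.714)
t=4.800: state=(0.143, 0.118, 0.738)
t=5.000: state=(0.136, 0.105, 0.760)
t=5.200: state=(0.129, 0.092, 0.779)
t=5.400: state=(0.123, 0.081, 0.796)
t=5.600: state=(0.119, 0.071, 0.810)
t=5.800: state=(0.115, 0.062, 0.823)
t=5.960: state=(0.112, 0.055, 0.832)
compare at T: S=0.112, I=0.055, R=0.832

largest component: R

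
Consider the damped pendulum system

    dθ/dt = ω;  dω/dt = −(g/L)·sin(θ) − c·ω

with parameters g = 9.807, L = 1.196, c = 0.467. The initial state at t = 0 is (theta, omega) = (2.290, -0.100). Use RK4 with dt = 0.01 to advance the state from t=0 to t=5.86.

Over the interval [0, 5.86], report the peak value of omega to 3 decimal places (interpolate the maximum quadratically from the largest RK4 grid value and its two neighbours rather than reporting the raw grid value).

max omega = 3.426

t=0.000: state=(2.290, -0.100)
step 1 (dt=0.01): k1=(-0.100, -6.122), k2=(-0.131, -6.111), k3=(-0.131, -6.112), k4=(-0.161, -6.101); state += dt/6·(k1+2k2+2k3+k4)
t=0.010: state=(2.289, -0.161)
t=0.020: state=(2.287, -0.222)
t=0.030: state=(2.284, -0.283)
continuing one RK4 step at a time; state shown every 20 steps (Δt=0.2):
t=0.200: state=(2.149, -1.320)
t=0.400: state=(1.755, -2.635)
t=0.600: state=(1.095, -3.924)
t=0.800: state=(0.232, -4.513)
t=1.000: state=(-0.619, -3.789)
t=1.200: state=(-1.225, -2.194)
t=1.400: state=(-1.489, -0.463)
t=1.600: state=(-1.419, 1.137)
t=1.800: state=(-1.049, 2.515)
t=2.000: state=(-0.449, 3.351)
t=2.200: state=(0.225, 3.212)
t=2.400: state=(0.773, 2.155)
t=2.600: state=(1.061, 0.699)
t=2.800: state=(1.054, -0.745)
t=3.000: state=(0.780, -1.934)
t=3.200: state=(0.317, -2.580)
t=3.400: state=(-0.198, -2.432)
t=3.600: state=(-0.608, -1.580)
t=3.800: state=(-0.808, -0.397)
t=4.000: state=(-0.768, 0.770)
t=4.200: state=(-0.519, 1.654)
t=4.400: state=(-0.142, 2.017)
t=4.600: state=(0.244, 1.745)
t=4.800: state=(0.523, 0.983)
t=5.000: state=(0.625, 0.024)
t=5.200: state=(0.538, -0.856)
t=5.400: state=(0.303, -1.429)
t=5.600: state=(-0.002, -1.534)
t=5.800: state=(-0.279, -1.166)
t=5.860: state=(-0.343, -0.985)
largest grid value and its neighbours: omega(2.060)=3.42332, omega(2.070)=3.42587, omega(2.080)=3.42567
parabola through these three points peaks at t≈2.074 with omega≈3.42612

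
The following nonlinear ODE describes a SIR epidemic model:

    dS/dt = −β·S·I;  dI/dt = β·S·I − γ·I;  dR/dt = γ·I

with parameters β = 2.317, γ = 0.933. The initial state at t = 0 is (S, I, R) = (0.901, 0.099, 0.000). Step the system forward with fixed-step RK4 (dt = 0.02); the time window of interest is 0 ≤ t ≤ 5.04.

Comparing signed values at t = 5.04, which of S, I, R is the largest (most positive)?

largest component: R

t=0.000: state=(0.901, 0.099, 0.000)
step 1 (dt=0.02): k1=(-0.207, 0.114, 0.092), k2=(-0.209, 0.115, 0.093), k3=(-0.209, 0.115, 0.093), k4=(-0.211, 0.116, 0.095); state += dt/6·(k1+2k2+2k3+k4)
t=0.020: state=(0.897, 0.101, 0.002)
t=0.040: state=(0.893, 0.104, 0.004)
t=0.060: state=(0.888, 0.106, 0.006)
continuing one RK4 step at a time; state shown every 10 steps (Δt=0.2):
t=0.200: state=(0.856, 0.123, 0.021)
t=0.400: state=(0.803, 0.150, 0.046)
t=0.600: state=(0.744, 0.179, 0.077)
t=0.800: state=(0.681, 0.206, 0.113)
t=1.000: state=(0.615, 0.231, 0.154)
t=1.200: state=(0.550, 0.251, 0.199)
t=1.400: state=(0.488, 0.265, 0.247)
t=1.600: state=(0.430, 0.272, 0.297)
t=1.800: state=(0.379, 0.272, 0.348)
t=2.000: state=(0.335, 0.267, 0.399)
t=2.200: state=(0.297, 0.256, 0.448)
t=2.400: state=(0.264, 0.242, 0.494)
t=2.600: state=(0.237, 0.225, 0.538)
t=2.800: state=(0.214, 0.208, 0.578)
t=3.000: state=(0.196, 0.189, 0.615)
t=3.200: state=(0.180, 0.171, 0.649)
t=3.400: state=(0.167, 0.154, 0.679)
t=3.600: state=(0.156, 0.138, 0.706)
t=3.800: state=(0.147, 0.123, 0.731)
t=4.000: state=(0.139, 0.109, 0.752)
t=4.200: state=(0.133, 0.096, 0.771)
t=4.400: state=(0.127, 0.085, 0.788)
t=4.600: state=(0.123, 0.074, 0.803)
t=4.800: state=(0.119, 0.065, 0.816)
t=5.000: state=(0.115, 0.057, 0.827)
t=5.040: state=(0.115, 0.056, 0.829)
compare at T: S=0.115, I=0.056, R=0.829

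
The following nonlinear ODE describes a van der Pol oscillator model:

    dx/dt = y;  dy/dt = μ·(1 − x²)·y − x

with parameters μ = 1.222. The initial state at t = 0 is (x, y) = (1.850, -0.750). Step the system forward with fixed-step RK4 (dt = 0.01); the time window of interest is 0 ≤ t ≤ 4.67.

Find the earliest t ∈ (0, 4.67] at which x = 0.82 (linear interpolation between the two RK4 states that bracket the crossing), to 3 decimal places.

t = 1.176

t=0.000: state=(1.850, -0.750)
step 1 (dt=0.01): k1=(-0.750, 0.370), k2=(-0.748, 0.356), k3=(-0.748, 0.356), k4=(-0.746, 0.342); state += dt/6·(k1+2k2+2k3+k4)
t=0.010: state=(1.843, -0.746)
t=0.020: state=(1.835, -0.743)
t=0.030: state=(1.828, -0.740)
continuing one RK4 step at a time; state shown every 20 steps (Δt=0.2):
t=0.200: state=(1.704, -0.721)
t=0.400: state=(1.558, -0.750)
t=0.600: state=(1.402, -0.818)
t=0.800: state=(1.228, -0.926)
t=1.000: state=(1.028, -1.085)
t=1.170: state=(0.828, -1.277)
next step: t=1.180: state=(0.815, -1.290) — x has crossed 0.82
linear interpolation between t=1.170 (0.82794) and t=1.180 (0.81510) → t≈1.176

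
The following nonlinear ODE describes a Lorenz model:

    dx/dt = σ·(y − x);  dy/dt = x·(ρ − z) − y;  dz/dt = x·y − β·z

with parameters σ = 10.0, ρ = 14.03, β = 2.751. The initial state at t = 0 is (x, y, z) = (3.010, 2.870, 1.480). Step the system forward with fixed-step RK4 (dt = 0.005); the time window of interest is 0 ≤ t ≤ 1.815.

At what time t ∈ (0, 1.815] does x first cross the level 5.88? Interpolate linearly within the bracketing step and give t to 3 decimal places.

t = 0.158

t=0.000: state=(3.010, 2.870, 1.480)
step 1 (dt=0.005): k1=(-1.400, 34.905, 4.567), k2=(-0.492, 34.740, 4.788), k3=(-0.519, 34.767, 4.792), k4=(0.364, 34.627, 5.017); state += dt/6·(k1+2k2+2k3+k4)
t=0.005: state=(3.007, 3.044, 1.504)
t=0.010: state=(3.013, 3.216, 1.530)
t=0.015: state=(3.028, 3.388, 1.559)
continuing one RK4 step at a time; state shown every 20 steps (Δt=0.1):
t=0.100: state=(4.232, 6.544, 2.583)
t=0.155: state=(5.772, 9.029, 4.216)
next step: t=0.160: state=(5.937, 9.268, 4.425) — x has crossed 5.88
linear interpolation between t=0.155 (5.77204) and t=0.160 (5.93675) → t≈0.158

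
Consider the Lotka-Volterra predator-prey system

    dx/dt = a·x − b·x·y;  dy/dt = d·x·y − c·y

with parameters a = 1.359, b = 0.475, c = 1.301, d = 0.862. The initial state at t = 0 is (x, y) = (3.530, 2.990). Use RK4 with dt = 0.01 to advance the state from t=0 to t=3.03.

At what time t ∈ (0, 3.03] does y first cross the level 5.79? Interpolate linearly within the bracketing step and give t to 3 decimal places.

t = 0.464

t=0.000: state=(3.530, 2.990)
step 1 (dt=0.01): k1=(-0.216, 5.208), k2=(-0.260, 5.251), k3=(-0.260, 5.251), k4=(-0.304, 5.293); state += dt/6·(k1+2k2+2k3+k4)
t=0.010: state=(3.527, 3.043)
t=0.020: state=(3.524, 3.096)
t=0.030: state=(3.520, 3.150)
continuing one RK4 step at a time; state shown every 10 steps (Δt=0.1):
t=0.100: state=(3.463, 3.551)
t=0.200: state=(3.303, 4.176)
t=0.300: state=(3.055, 4.825)
t=0.400: state=(2.742, 5.441)
t=0.460: state=(2.535, 5.769)
next step: t=0.470: state=(2.500, 5.819) — y has crossed 5.79
linear interpolation between t=0.460 (5.76876) and t=0.470 (5.81913) → t≈0.464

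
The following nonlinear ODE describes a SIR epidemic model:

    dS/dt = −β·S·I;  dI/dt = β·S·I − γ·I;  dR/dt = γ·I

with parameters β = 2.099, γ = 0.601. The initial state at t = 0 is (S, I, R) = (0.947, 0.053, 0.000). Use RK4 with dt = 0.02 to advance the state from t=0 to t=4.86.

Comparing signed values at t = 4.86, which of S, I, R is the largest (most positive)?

largest component: R

t=0.000: state=(0.947, 0.053, 0.000)
step 1 (dt=0.02): k1=(-0.105, 0.073, 0.032), k2=(-0.107, 0.074, 0.032), k3=(-0.107, 0.074, 0.032), k4=(-0.108, 0.075, 0.033); state += dt/6·(k1+2k2+2k3+k4)
t=0.020: state=(0.945, 0.054, 0.001)
t=0.040: state=(0.943, 0.056, 0.001)
t=0.060: state=(0.940, 0.058, 0.002)
continuing one RK4 step at a time; state shown every 10 steps (Δt=0.2):
t=0.200: state=(0.923, 0.070, 0.007)
t=0.400: state=(0.893, 0.090, 0.017)
t=0.600: state=(0.855, 0.116, 0.029)
t=0.800: state=(0.810, 0.146, 0.045)
t=1.000: state=(0.756, 0.179, 0.064)
t=1.200: state=(0.696, 0.216, 0.088)
t=1.400: state=(0.631, 0.253, 0.116)
t=1.600: state=(0.563, 0.288, 0.149)
t=1.800: state=(0.496, 0.319, 0.185)
t=2.000: state=(0.431, 0.344, 0.225)
t=2.200: state=(0.372, 0.360, 0.268)
t=2.400: state=(0.319, 0.369, 0.312)
t=2.600: state=(0.273, 0.371, 0.356)
t=2.800: state=(0.234, 0.366, 0.400)
t=3.000: state=(0.201, 0.355, 0.444)
t=3.200: state=(0.174, 0.341, 0.486)
t=3.400: state=(0.151, 0.323, 0.526)
t=3.600: state=(0.132, 0.304, 0.563)
t=3.800: state=(0.117, 0.284, 0.599)
t=4.000: state=(0.104, 0.264, 0.632)
t=4.200: state=(0.094, 0.244, 0.662)
t=4.400: state=(0.085, 0.225, 0.690)
t=4.600: state=(0.078, 0.206, 0.716)
t=4.800: state=(0.071, 0.189, 0.740)
t=4.860: state=(0.070, 0.184, 0.747)
compare at T: S=0.070, I=0.184, R=0.747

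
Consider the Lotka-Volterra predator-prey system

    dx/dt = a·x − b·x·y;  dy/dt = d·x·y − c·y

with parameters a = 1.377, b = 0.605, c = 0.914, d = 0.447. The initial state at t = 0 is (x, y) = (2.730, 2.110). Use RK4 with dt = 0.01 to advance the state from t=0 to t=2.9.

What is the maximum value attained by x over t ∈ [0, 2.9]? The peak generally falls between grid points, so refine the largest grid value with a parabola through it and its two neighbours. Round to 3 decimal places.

max x = 2.764

t=0.000: state=(2.730, 2.110)
step 1 (dt=0.01): k1=(0.274, 0.646), k2=(0.269, 0.649), k3=(0.269, 0.649), k4=(0.264, 0.651); state += dt/6·(k1+2k2+2k3+k4)
t=0.010: state=(2.733, 2.116)
t=0.020: state=(2.735, 2.123)
t=0.030: state=(2.738, 2.130)
continuing one RK4 step at a time; state shown every 10 steps (Δt=0.1):
t=0.100: state=(2.752, 2.177)
t=0.200: state=(2.763, 2.247)
t=0.300: state=(2.761, 2.321)
t=0.400: state=(2.748, 2.396)
t=0.500: state=(2.722, 2.471)
t=0.600: state=(2.684, 2.545)
t=0.700: state=(2.635, 2.616)
t=0.800: state=(2.576, 2.682)
t=0.900: state=(2.509, 2.743)
t=1.000: state=(2.435, 2.795)
t=1.100: state=(2.356, 2.840)
t=1.200: state=(2.275, 2.874)
t=1.300: state=(2.192, 2.899)
t=1.400: state=(2.110, 2.913)
t=1.500: state=(2.030, 2.916)
t=1.600: state=(1.953, 2.909)
t=1.700: state=(1.881, 2.892)
t=1.800: state=(1.813, 2.867)
t=1.900: state=(1.751, 2.833)
t=2.000: state=(1.695, 2.793)
t=2.100: state=(1.645, 2.746)
t=2.200: state=(1.602, 2.695)
t=2.300: state=(1.564, 2.640)
t=2.400: state=(1.533, 2.582)
t=2.500: state=(1.507, 2.522)
t=2.600: state=(1.488, 2.461)
t=2.700: state=(1.474, 2.400)
t=2.800: state=(1.466, 2.339)
t=2.900: state=(1.463, 2.279)
largest grid value and its neighbours: x(0.230)=2.76366, x(0.240)=2.76372, x(0.250)=2.76365
parabola through these three points peaks at t≈0.239 with x≈2.76372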